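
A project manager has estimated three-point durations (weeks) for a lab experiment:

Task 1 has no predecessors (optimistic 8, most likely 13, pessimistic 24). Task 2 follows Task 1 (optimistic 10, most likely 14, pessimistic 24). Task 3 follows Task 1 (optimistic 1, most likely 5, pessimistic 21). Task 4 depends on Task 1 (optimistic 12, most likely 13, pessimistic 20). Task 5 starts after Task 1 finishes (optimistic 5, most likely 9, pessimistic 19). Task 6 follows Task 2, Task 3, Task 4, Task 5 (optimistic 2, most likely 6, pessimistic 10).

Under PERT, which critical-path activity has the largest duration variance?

te_Task 1 = (8 + 4·13 + 24)/6 = 84/6 = 14; σ²_Task 1 = ((24−8)/6)² = 7.111
te_Task 2 = (10 + 4·14 + 24)/6 = 90/6 = 15; σ²_Task 2 = ((24−10)/6)² = 5.444
te_Task 3 = (1 + 4·5 + 21)/6 = 42/6 = 7; σ²_Task 3 = ((21−1)/6)² = 11.111
te_Task 4 = (12 + 4·13 + 20)/6 = 84/6 = 14; σ²_Task 4 = ((20−12)/6)² = 1.778
te_Task 5 = (5 + 4·9 + 19)/6 = 60/6 = 10; σ²_Task 5 = ((19−5)/6)² = 5.444
te_Task 6 = (2 + 4·6 + 10)/6 = 36/6 = 6; σ²_Task 6 = ((10−2)/6)² = 1.778

Forward pass:
ES_Task 1 = 0; EF_Task 1 = 14
ES_Task 2 = 14; EF_Task 2 = 14+15 = 29
ES_Task 3 = 14; EF_Task 3 = 14+7 = 21
ES_Task 4 = 14; EF_Task 4 = 14+14 = 28
ES_Task 5 = 14; EF_Task 5 = 14+10 = 24
ES_Task 6 = max(EF_Task 2=29, EF_Task 3=21, EF_Task 4=28, EF_Task 5=24) = 29; EF_Task 6 = 29+6 = 35
Expected project duration μ = 35 weeks. Critical path: Task 1 → Task 2 → Task 6.

Variances on critical path: σ²_Task 1=7.111, σ²_Task 2=5.444, σ²_Task 6=1.778.
Largest is σ²_Task 1 = 7.111.

Task 1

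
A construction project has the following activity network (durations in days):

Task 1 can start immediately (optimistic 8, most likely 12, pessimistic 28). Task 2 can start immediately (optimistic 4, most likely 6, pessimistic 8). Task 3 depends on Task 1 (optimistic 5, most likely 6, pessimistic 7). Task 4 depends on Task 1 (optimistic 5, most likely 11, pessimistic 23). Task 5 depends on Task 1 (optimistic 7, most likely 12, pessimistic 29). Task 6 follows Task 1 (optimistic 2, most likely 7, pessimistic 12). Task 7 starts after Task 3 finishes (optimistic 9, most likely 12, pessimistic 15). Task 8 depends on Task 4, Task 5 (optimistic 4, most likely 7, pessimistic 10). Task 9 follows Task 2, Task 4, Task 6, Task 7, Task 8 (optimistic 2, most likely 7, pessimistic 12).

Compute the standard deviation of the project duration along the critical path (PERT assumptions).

5.32 days

te_Task 1 = (8 + 4·12 + 28)/6 = 84/6 = 14; σ²_Task 1 = ((28−8)/6)² = 11.111
te_Task 2 = (4 + 4·6 + 8)/6 = 36/6 = 6; σ²_Task 2 = ((8−4)/6)² = 0.444
te_Task 3 = (5 + 4·6 + 7)/6 = 36/6 = 6; σ²_Task 3 = ((7−5)/6)² = 0.111
te_Task 4 = (5 + 4·11 + 23)/6 = 72/6 = 12; σ²_Task 4 = ((23−5)/6)² = 9.000
te_Task 5 = (7 + 4·12 + 29)/6 = 84/6 = 14; σ²_Task 5 = ((29−7)/6)² = 13.444
te_Task 6 = (2 + 4·7 + 12)/6 = 42/6 = 7; σ²_Task 6 = ((12−2)/6)² = 2.778
te_Task 7 = (9 + 4·12 + 15)/6 = 72/6 = 12; σ²_Task 7 = ((15−9)/6)² = 1.000
te_Task 8 = (4 + 4·7 + 10)/6 = 42/6 = 7; σ²_Task 8 = ((10−4)/6)² = 1.000
te_Task 9 = (2 + 4·7 + 12)/6 = 42/6 = 7; σ²_Task 9 = ((12−2)/6)² = 2.778

Forward pass:
ES_Task 1 = 0; EF_Task 1 = 14
ES_Task 2 = 0; EF_Task 2 = 6
ES_Task 3 = 14; EF_Task 3 = 14+6 = 20
ES_Task 4 = 14; EF_Task 4 = 14+12 = 26
ES_Task 5 = 14; EF_Task 5 = 14+14 = 28
ES_Task 6 = 14; EF_Task 6 = 14+7 = 21
ES_Task 7 = 20; EF_Task 7 = 20+12 = 32
ES_Task 8 = max(EF_Task 4=26, EF_Task 5=28) = 28; EF_Task 8 = 28+7 = 35
ES_Task 9 = max(EF_Task 2=6, EF_Task 4=26, EF_Task 6=21, EF_Task 7=32, EF_Task 8=35) = 35; EF_Task 9 = 35+7 = 42
Expected project duration μ = 42 days. Critical path: Task 1 → Task 5 → Task 8 → Task 9.

Variance along critical path = 11.111 + 13.444 + 1.000 + 2.778 = 28.333
σ = √28.333 = 5.323 days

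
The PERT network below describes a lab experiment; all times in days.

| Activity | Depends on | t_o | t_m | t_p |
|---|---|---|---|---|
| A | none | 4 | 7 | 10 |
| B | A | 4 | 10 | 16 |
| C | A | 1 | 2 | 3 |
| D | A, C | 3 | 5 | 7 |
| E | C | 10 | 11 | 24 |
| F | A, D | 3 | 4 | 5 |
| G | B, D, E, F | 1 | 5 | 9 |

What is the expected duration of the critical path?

te_A = (4 + 4·7 + 10)/6 = 42/6 = 7
te_B = (4 + 4·10 + 16)/6 = 60/6 = 10
te_C = (1 + 4·2 + 3)/6 = 12/6 = 2
te_D = (3 + 4·5 + 7)/6 = 30/6 = 5
te_E = (10 + 4·11 + 24)/6 = 78/6 = 13
te_F = (3 + 4·4 + 5)/6 = 24/6 = 4
te_G = (1 + 4·5 + 9)/6 = 30/6 = 5

Forward pass:
ES_A = 0; EF_A = 7
ES_B = 7; EF_B = 7+10 = 17
ES_C = 7; EF_C = 7+2 = 9
ES_D = max(EF_A=7, EF_C=9) = 9; EF_D = 9+5 = 14
ES_E = 9; EF_E = 9+13 = 22
ES_F = max(EF_A=7, EF_D=14) = 14; EF_F = 14+4 = 18
ES_G = max(EF_B=17, EF_D=14, EF_E=22, EF_F=18) = 22; EF_G = 22+5 = 27
Expected project duration μ = 27 days. Critical path: A → C → E → G.

27 days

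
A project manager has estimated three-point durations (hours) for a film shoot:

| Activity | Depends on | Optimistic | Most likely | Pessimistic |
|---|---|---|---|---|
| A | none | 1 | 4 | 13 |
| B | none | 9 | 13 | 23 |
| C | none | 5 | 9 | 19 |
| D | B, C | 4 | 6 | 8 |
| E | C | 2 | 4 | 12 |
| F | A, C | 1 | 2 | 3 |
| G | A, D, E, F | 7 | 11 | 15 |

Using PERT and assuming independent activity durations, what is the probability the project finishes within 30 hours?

0.359

te_A = (1 + 4·4 + 13)/6 = 30/6 = 5; σ²_A = ((13−1)/6)² = 4.000
te_B = (9 + 4·13 + 23)/6 = 84/6 = 14; σ²_B = ((23−9)/6)² = 5.444
te_C = (5 + 4·9 + 19)/6 = 60/6 = 10; σ²_C = ((19−5)/6)² = 5.444
te_D = (4 + 4·6 + 8)/6 = 36/6 = 6; σ²_D = ((8−4)/6)² = 0.444
te_E = (2 + 4·4 + 12)/6 = 30/6 = 5; σ²_E = ((12−2)/6)² = 2.778
te_F = (1 + 4·2 + 3)/6 = 12/6 = 2; σ²_F = ((3−1)/6)² = 0.111
te_G = (7 + 4·11 + 15)/6 = 66/6 = 11; σ²_G = ((15−7)/6)² = 1.778

Forward pass:
ES_A = 0; EF_A = 5
ES_B = 0; EF_B = 14
ES_C = 0; EF_C = 10
ES_D = max(EF_B=14, EF_C=10) = 14; EF_D = 14+6 = 20
ES_E = 10; EF_E = 10+5 = 15
ES_F = max(EF_A=5, EF_C=10) = 10; EF_F = 10+2 = 12
ES_G = max(EF_A=5, EF_D=20, EF_E=15, EF_F=12) = 20; EF_G = 20+11 = 31
Expected project duration μ = 31 hours. Critical path: B → D → G.

Variance along critical path = 5.444 + 0.444 + 1.778 = 7.667; σ = √7.667 = 2.769 hours.
Z = (30 − 31) / 2.769 = -0.361
P(T ≤ 30) = Φ(-0.361) ≈ 0.359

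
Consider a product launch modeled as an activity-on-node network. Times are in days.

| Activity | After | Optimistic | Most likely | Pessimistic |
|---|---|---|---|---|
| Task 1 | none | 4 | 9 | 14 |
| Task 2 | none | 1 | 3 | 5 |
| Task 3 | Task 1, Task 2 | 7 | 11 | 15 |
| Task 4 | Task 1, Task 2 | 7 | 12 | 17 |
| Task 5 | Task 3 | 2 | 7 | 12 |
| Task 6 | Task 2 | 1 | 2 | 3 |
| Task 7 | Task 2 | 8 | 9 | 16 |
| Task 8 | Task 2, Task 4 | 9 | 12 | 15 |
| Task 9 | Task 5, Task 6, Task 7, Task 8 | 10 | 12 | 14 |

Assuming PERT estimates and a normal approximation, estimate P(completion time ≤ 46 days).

0.647

te_Task 1 = (4 + 4·9 + 14)/6 = 54/6 = 9; σ²_Task 1 = ((14−4)/6)² = 2.778
te_Task 2 = (1 + 4·3 + 5)/6 = 18/6 = 3; σ²_Task 2 = ((5−1)/6)² = 0.444
te_Task 3 = (7 + 4·11 + 15)/6 = 66/6 = 11; σ²_Task 3 = ((15−7)/6)² = 1.778
te_Task 4 = (7 + 4·12 + 17)/6 = 72/6 = 12; σ²_Task 4 = ((17−7)/6)² = 2.778
te_Task 5 = (2 + 4·7 + 12)/6 = 42/6 = 7; σ²_Task 5 = ((12−2)/6)² = 2.778
te_Task 6 = (1 + 4·2 + 3)/6 = 12/6 = 2; σ²_Task 6 = ((3−1)/6)² = 0.111
te_Task 7 = (8 + 4·9 + 16)/6 = 60/6 = 10; σ²_Task 7 = ((16−8)/6)² = 1.778
te_Task 8 = (9 + 4·12 + 15)/6 = 72/6 = 12; σ²_Task 8 = ((15−9)/6)² = 1.000
te_Task 9 = (10 + 4·12 + 14)/6 = 72/6 = 12; σ²_Task 9 = ((14−10)/6)² = 0.444

Forward pass:
ES_Task 1 = 0; EF_Task 1 = 9
ES_Task 2 = 0; EF_Task 2 = 3
ES_Task 3 = max(EF_Task 1=9, EF_Task 2=3) = 9; EF_Task 3 = 9+11 = 20
ES_Task 4 = max(EF_Task 1=9, EF_Task 2=3) = 9; EF_Task 4 = 9+12 = 21
ES_Task 5 = 20; EF_Task 5 = 20+7 = 27
ES_Task 6 = 3; EF_Task 6 = 3+2 = 5
ES_Task 7 = 3; EF_Task 7 = 3+10 = 13
ES_Task 8 = max(EF_Task 2=3, EF_Task 4=21) = 21; EF_Task 8 = 21+12 = 33
ES_Task 9 = max(EF_Task 5=27, EF_Task 6=5, EF_Task 7=13, EF_Task 8=33) = 33; EF_Task 9 = 33+12 = 45
Expected project duration μ = 45 days. Critical path: Task 1 → Task 4 → Task 8 → Task 9.

Variance along critical path = 2.778 + 2.778 + 1.000 + 0.444 = 7.000; σ = √7.000 = 2.646 days.
Z = (46 − 45) / 2.646 = 0.378
P(T ≤ 46) = Φ(0.378) ≈ 0.647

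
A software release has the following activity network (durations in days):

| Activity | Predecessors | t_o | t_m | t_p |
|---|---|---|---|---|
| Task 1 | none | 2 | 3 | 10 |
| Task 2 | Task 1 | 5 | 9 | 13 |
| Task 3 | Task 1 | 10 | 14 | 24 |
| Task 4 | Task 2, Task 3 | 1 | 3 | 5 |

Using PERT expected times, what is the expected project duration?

te_Task 1 = (2 + 4·3 + 10)/6 = 24/6 = 4
te_Task 2 = (5 + 4·9 + 13)/6 = 54/6 = 9
te_Task 3 = (10 + 4·14 + 24)/6 = 90/6 = 15
te_Task 4 = (1 + 4·3 + 5)/6 = 18/6 = 3

Forward pass:
ES_Task 1 = 0; EF_Task 1 = 4
ES_Task 2 = 4; EF_Task 2 = 4+9 = 13
ES_Task 3 = 4; EF_Task 3 = 4+15 = 19
ES_Task 4 = max(EF_Task 2=13, EF_Task 3=19) = 19; EF_Task 4 = 19+3 = 22
Expected project duration μ = 22 days. Critical path: Task 1 → Task 3 → Task 4.

22 days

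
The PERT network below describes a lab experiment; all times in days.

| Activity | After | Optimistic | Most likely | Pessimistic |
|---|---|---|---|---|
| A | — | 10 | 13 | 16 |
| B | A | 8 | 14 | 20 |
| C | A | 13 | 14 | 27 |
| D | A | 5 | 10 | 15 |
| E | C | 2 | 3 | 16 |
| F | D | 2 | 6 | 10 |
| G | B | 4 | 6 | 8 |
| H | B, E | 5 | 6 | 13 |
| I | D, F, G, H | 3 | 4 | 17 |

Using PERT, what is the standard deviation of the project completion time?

te_A = (10 + 4·13 + 16)/6 = 78/6 = 13; σ²_A = ((16−10)/6)² = 1.000
te_B = (8 + 4·14 + 20)/6 = 84/6 = 14; σ²_B = ((20−8)/6)² = 4.000
te_C = (13 + 4·14 + 27)/6 = 96/6 = 16; σ²_C = ((27−13)/6)² = 5.444
te_D = (5 + 4·10 + 15)/6 = 60/6 = 10; σ²_D = ((15−5)/6)² = 2.778
te_E = (2 + 4·3 + 16)/6 = 30/6 = 5; σ²_E = ((16−2)/6)² = 5.444
te_F = (2 + 4·6 + 10)/6 = 36/6 = 6; σ²_F = ((10−2)/6)² = 1.778
te_G = (4 + 4·6 + 8)/6 = 36/6 = 6; σ²_G = ((8−4)/6)² = 0.444
te_H = (5 + 4·6 + 13)/6 = 42/6 = 7; σ²_H = ((13−5)/6)² = 1.778
te_I = (3 + 4·4 + 17)/6 = 36/6 = 6; σ²_I = ((17−3)/6)² = 5.444

Forward pass:
ES_A = 0; EF_A = 13
ES_B = 13; EF_B = 13+14 = 27
ES_C = 13; EF_C = 13+16 = 29
ES_D = 13; EF_D = 13+10 = 23
ES_E = 29; EF_E = 29+5 = 34
ES_F = 23; EF_F = 23+6 = 29
ES_G = 27; EF_G = 27+6 = 33
ES_H = max(EF_B=27, EF_E=34) = 34; EF_H = 34+7 = 41
ES_I = max(EF_D=23, EF_F=29, EF_G=33, EF_H=41) = 41; EF_I = 41+6 = 47
Expected project duration μ = 47 days. Critical path: A → C → E → H → I.

Variance along critical path = 1.000 + 5.444 + 5.444 + 1.778 + 5.444 = 19.111
σ = √19.111 = 4.372 days

4.37 days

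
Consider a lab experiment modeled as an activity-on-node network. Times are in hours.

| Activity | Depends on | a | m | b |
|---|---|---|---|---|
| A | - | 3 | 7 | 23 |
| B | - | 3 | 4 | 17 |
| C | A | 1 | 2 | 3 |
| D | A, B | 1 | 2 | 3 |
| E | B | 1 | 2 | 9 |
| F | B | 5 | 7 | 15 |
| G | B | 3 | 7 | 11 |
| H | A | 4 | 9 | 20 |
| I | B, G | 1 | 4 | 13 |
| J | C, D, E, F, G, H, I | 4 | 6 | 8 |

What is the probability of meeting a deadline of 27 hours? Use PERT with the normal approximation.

te_A = (3 + 4·7 + 23)/6 = 54/6 = 9; σ²_A = ((23−3)/6)² = 11.111
te_B = (3 + 4·4 + 17)/6 = 36/6 = 6; σ²_B = ((17−3)/6)² = 5.444
te_C = (1 + 4·2 + 3)/6 = 12/6 = 2; σ²_C = ((3−1)/6)² = 0.111
te_D = (1 + 4·2 + 3)/6 = 12/6 = 2; σ²_D = ((3−1)/6)² = 0.111
te_E = (1 + 4·2 + 9)/6 = 18/6 = 3; σ²_E = ((9−1)/6)² = 1.778
te_F = (5 + 4·7 + 15)/6 = 48/6 = 8; σ²_F = ((15−5)/6)² = 2.778
te_G = (3 + 4·7 + 11)/6 = 42/6 = 7; σ²_G = ((11−3)/6)² = 1.778
te_H = (4 + 4·9 + 20)/6 = 60/6 = 10; σ²_H = ((20−4)/6)² = 7.111
te_I = (1 + 4·4 + 13)/6 = 30/6 = 5; σ²_I = ((13−1)/6)² = 4.000
te_J = (4 + 4·6 + 8)/6 = 36/6 = 6; σ²_J = ((8−4)/6)² = 0.444

Forward pass:
ES_A = 0; EF_A = 9
ES_B = 0; EF_B = 6
ES_C = 9; EF_C = 9+2 = 11
ES_D = max(EF_A=9, EF_B=6) = 9; EF_D = 9+2 = 11
ES_E = 6; EF_E = 6+3 = 9
ES_F = 6; EF_F = 6+8 = 14
ES_G = 6; EF_G = 6+7 = 13
ES_H = 9; EF_H = 9+10 = 19
ES_I = max(EF_B=6, EF_G=13) = 13; EF_I = 13+5 = 18
ES_J = max(EF_C=11, EF_D=11, EF_E=9, EF_F=14, EF_G=13, EF_H=19, EF_I=18) = 19; EF_J = 19+6 = 25
Expected project duration μ = 25 hours. Critical path: A → H → J.

Variance along critical path = 11.111 + 7.111 + 0.444 = 18.667; σ = √18.667 = 4.320 hours.
Z = (27 − 25) / 4.320 = 0.463
P(T ≤ 27) = Φ(0.463) ≈ 0.678

0.678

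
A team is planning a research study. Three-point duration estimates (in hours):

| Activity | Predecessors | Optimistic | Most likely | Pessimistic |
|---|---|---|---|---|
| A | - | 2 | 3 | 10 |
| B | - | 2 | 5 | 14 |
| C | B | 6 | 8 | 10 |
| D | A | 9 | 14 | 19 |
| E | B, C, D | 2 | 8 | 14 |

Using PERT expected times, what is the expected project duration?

te_A = (2 + 4·3 + 10)/6 = 24/6 = 4
te_B = (2 + 4·5 + 14)/6 = 36/6 = 6
te_C = (6 + 4·8 + 10)/6 = 48/6 = 8
te_D = (9 + 4·14 + 19)/6 = 84/6 = 14
te_E = (2 + 4·8 + 14)/6 = 48/6 = 8

Forward pass:
ES_A = 0; EF_A = 4
ES_B = 0; EF_B = 6
ES_C = 6; EF_C = 6+8 = 14
ES_D = 4; EF_D = 4+14 = 18
ES_E = max(EF_B=6, EF_C=14, EF_D=18) = 18; EF_E = 18+8 = 26
Expected project duration μ = 26 hours. Critical path: A → D → E.

26 hours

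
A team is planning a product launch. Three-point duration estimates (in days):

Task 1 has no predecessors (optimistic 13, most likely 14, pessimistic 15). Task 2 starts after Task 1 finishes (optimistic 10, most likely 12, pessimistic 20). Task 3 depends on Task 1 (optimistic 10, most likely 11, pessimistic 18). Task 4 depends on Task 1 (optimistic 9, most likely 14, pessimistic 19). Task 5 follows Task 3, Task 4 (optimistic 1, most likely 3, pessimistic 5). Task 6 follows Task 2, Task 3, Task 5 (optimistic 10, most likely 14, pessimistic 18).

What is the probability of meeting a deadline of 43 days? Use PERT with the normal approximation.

0.188

te_Task 1 = (13 + 4·14 + 15)/6 = 84/6 = 14; σ²_Task 1 = ((15−13)/6)² = 0.111
te_Task 2 = (10 + 4·12 + 20)/6 = 78/6 = 13; σ²_Task 2 = ((20−10)/6)² = 2.778
te_Task 3 = (10 + 4·11 + 18)/6 = 72/6 = 12; σ²_Task 3 = ((18−10)/6)² = 1.778
te_Task 4 = (9 + 4·14 + 19)/6 = 84/6 = 14; σ²_Task 4 = ((19−9)/6)² = 2.778
te_Task 5 = (1 + 4·3 + 5)/6 = 18/6 = 3; σ²_Task 5 = ((5−1)/6)² = 0.444
te_Task 6 = (10 + 4·14 + 18)/6 = 84/6 = 14; σ²_Task 6 = ((18−10)/6)² = 1.778

Forward pass:
ES_Task 1 = 0; EF_Task 1 = 14
ES_Task 2 = 14; EF_Task 2 = 14+13 = 27
ES_Task 3 = 14; EF_Task 3 = 14+12 = 26
ES_Task 4 = 14; EF_Task 4 = 14+14 = 28
ES_Task 5 = max(EF_Task 3=26, EF_Task 4=28) = 28; EF_Task 5 = 28+3 = 31
ES_Task 6 = max(EF_Task 2=27, EF_Task 3=26, EF_Task 5=31) = 31; EF_Task 6 = 31+14 = 45
Expected project duration μ = 45 days. Critical path: Task 1 → Task 4 → Task 5 → Task 6.

Variance along critical path = 0.111 + 2.778 + 0.444 + 1.778 = 5.111; σ = √5.111 = 2.261 days.
Z = (43 − 45) / 2.261 = -0.885
P(T ≤ 43) = Φ(-0.885) ≈ 0.188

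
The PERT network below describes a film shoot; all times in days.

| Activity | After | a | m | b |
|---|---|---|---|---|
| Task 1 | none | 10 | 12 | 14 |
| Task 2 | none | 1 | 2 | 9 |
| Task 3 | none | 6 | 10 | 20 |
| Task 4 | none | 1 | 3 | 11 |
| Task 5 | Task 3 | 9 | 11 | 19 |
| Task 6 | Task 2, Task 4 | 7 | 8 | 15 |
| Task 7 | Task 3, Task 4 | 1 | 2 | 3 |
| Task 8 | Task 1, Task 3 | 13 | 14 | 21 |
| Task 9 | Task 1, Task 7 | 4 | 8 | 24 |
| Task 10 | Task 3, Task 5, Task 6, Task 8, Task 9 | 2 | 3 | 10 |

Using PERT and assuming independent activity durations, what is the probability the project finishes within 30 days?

te_Task 1 = (10 + 4·12 + 14)/6 = 72/6 = 12; σ²_Task 1 = ((14−10)/6)² = 0.444
te_Task 2 = (1 + 4·2 + 9)/6 = 18/6 = 3; σ²_Task 2 = ((9−1)/6)² = 1.778
te_Task 3 = (6 + 4·10 + 20)/6 = 66/6 = 11; σ²_Task 3 = ((20−6)/6)² = 5.444
te_Task 4 = (1 + 4·3 + 11)/6 = 24/6 = 4; σ²_Task 4 = ((11−1)/6)² = 2.778
te_Task 5 = (9 + 4·11 + 19)/6 = 72/6 = 12; σ²_Task 5 = ((19−9)/6)² = 2.778
te_Task 6 = (7 + 4·8 + 15)/6 = 54/6 = 9; σ²_Task 6 = ((15−7)/6)² = 1.778
te_Task 7 = (1 + 4·2 + 3)/6 = 12/6 = 2; σ²_Task 7 = ((3−1)/6)² = 0.111
te_Task 8 = (13 + 4·14 + 21)/6 = 90/6 = 15; σ²_Task 8 = ((21−13)/6)² = 1.778
te_Task 9 = (4 + 4·8 + 24)/6 = 60/6 = 10; σ²_Task 9 = ((24−4)/6)² = 11.111
te_Task 10 = (2 + 4·3 + 10)/6 = 24/6 = 4; σ²_Task 10 = ((10−2)/6)² = 1.778

Forward pass:
ES_Task 1 = 0; EF_Task 1 = 12
ES_Task 2 = 0; EF_Task 2 = 3
ES_Task 3 = 0; EF_Task 3 = 11
ES_Task 4 = 0; EF_Task 4 = 4
ES_Task 5 = 11; EF_Task 5 = 11+12 = 23
ES_Task 6 = max(EF_Task 2=3, EF_Task 4=4) = 4; EF_Task 6 = 4+9 = 13
ES_Task 7 = max(EF_Task 3=11, EF_Task 4=4) = 11; EF_Task 7 = 11+2 = 13
ES_Task 8 = max(EF_Task 1=12, EF_Task 3=11) = 12; EF_Task 8 = 12+15 = 27
ES_Task 9 = max(EF_Task 1=12, EF_Task 7=13) = 13; EF_Task 9 = 13+10 = 23
ES_Task 10 = max(EF_Task 3=11, EF_Task 5=23, EF_Task 6=13, EF_Task 8=27, EF_Task 9=23) = 27; EF_Task 10 = 27+4 = 31
Expected project duration μ = 31 days. Critical path: Task 1 → Task 8 → Task 10.

Variance along critical path = 0.444 + 1.778 + 1.778 = 4.000; σ = √4.000 = 2.000 days.
Z = (30 − 31) / 2.000 = -0.500
P(T ≤ 30) = Φ(-0.500) ≈ 0.309

0.309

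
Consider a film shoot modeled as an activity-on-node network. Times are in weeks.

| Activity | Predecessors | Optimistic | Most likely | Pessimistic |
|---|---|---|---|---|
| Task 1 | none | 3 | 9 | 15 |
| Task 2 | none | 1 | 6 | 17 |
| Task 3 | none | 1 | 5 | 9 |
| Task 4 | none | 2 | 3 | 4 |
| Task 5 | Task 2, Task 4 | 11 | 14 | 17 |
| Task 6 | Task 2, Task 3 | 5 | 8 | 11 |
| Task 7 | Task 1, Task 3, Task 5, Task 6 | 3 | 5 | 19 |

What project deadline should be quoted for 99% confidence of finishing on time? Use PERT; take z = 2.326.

te_Task 1 = (3 + 4·9 + 15)/6 = 54/6 = 9; σ²_Task 1 = ((15−3)/6)² = 4.000
te_Task 2 = (1 + 4·6 + 17)/6 = 42/6 = 7; σ²_Task 2 = ((17−1)/6)² = 7.111
te_Task 3 = (1 + 4·5 + 9)/6 = 30/6 = 5; σ²_Task 3 = ((9−1)/6)² = 1.778
te_Task 4 = (2 + 4·3 + 4)/6 = 18/6 = 3; σ²_Task 4 = ((4−2)/6)² = 0.111
te_Task 5 = (11 + 4·14 + 17)/6 = 84/6 = 14; σ²_Task 5 = ((17−11)/6)² = 1.000
te_Task 6 = (5 + 4·8 + 11)/6 = 48/6 = 8; σ²_Task 6 = ((11−5)/6)² = 1.000
te_Task 7 = (3 + 4·5 + 19)/6 = 42/6 = 7; σ²_Task 7 = ((19−3)/6)² = 7.111

Forward pass:
ES_Task 1 = 0; EF_Task 1 = 9
ES_Task 2 = 0; EF_Task 2 = 7
ES_Task 3 = 0; EF_Task 3 = 5
ES_Task 4 = 0; EF_Task 4 = 3
ES_Task 5 = max(EF_Task 2=7, EF_Task 4=3) = 7; EF_Task 5 = 7+14 = 21
ES_Task 6 = max(EF_Task 2=7, EF_Task 3=5) = 7; EF_Task 6 = 7+8 = 15
ES_Task 7 = max(EF_Task 1=9, EF_Task 3=5, EF_Task 5=21, EF_Task 6=15) = 21; EF_Task 7 = 21+7 = 28
Expected project duration μ = 28 weeks. Critical path: Task 2 → Task 5 → Task 7.

Variance along critical path = 7.111 + 1.000 + 7.111 = 15.222; σ = 3.902 weeks.
D = μ + z·σ = 28 + 2.326·3.902 = 37.1 weeks

37.1 weeks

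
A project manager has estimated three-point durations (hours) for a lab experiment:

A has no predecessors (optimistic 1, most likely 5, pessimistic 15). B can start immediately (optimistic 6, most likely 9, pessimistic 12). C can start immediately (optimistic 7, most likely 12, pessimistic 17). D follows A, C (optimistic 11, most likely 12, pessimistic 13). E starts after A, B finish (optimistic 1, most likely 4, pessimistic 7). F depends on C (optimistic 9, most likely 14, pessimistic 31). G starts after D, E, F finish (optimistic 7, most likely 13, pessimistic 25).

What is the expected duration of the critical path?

te_A = (1 + 4·5 + 15)/6 = 36/6 = 6
te_B = (6 + 4·9 + 12)/6 = 54/6 = 9
te_C = (7 + 4·12 + 17)/6 = 72/6 = 12
te_D = (11 + 4·12 + 13)/6 = 72/6 = 12
te_E = (1 + 4·4 + 7)/6 = 24/6 = 4
te_F = (9 + 4·14 + 31)/6 = 96/6 = 16
te_G = (7 + 4·13 + 25)/6 = 84/6 = 14

Forward pass:
ES_A = 0; EF_A = 6
ES_B = 0; EF_B = 9
ES_C = 0; EF_C = 12
ES_D = max(EF_A=6, EF_C=12) = 12; EF_D = 12+12 = 24
ES_E = max(EF_A=6, EF_B=9) = 9; EF_E = 9+4 = 13
ES_F = 12; EF_F = 12+16 = 28
ES_G = max(EF_D=24, EF_E=13, EF_F=28) = 28; EF_G = 28+14 = 42
Expected project duration μ = 42 hours. Critical path: C → F → G.

42 hours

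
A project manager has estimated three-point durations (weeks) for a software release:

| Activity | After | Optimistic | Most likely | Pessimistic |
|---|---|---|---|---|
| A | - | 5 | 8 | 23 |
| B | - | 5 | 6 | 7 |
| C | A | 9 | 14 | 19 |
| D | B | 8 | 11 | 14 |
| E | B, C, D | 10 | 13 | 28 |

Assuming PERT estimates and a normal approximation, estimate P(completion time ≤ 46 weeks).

te_A = (5 + 4·8 + 23)/6 = 60/6 = 10; σ²_A = ((23−5)/6)² = 9.000
te_B = (5 + 4·6 + 7)/6 = 36/6 = 6; σ²_B = ((7−5)/6)² = 0.111
te_C = (9 + 4·14 + 19)/6 = 84/6 = 14; σ²_C = ((19−9)/6)² = 2.778
te_D = (8 + 4·11 + 14)/6 = 66/6 = 11; σ²_D = ((14−8)/6)² = 1.000
te_E = (10 + 4·13 + 28)/6 = 90/6 = 15; σ²_E = ((28−10)/6)² = 9.000

Forward pass:
ES_A = 0; EF_A = 10
ES_B = 0; EF_B = 6
ES_C = 10; EF_C = 10+14 = 24
ES_D = 6; EF_D = 6+11 = 17
ES_E = max(EF_B=6, EF_C=24, EF_D=17) = 24; EF_E = 24+15 = 39
Expected project duration μ = 39 weeks. Critical path: A → C → E.

Variance along critical path = 9.000 + 2.778 + 9.000 = 20.778; σ = √20.778 = 4.558 weeks.
Z = (46 − 39) / 4.558 = 1.536
P(T ≤ 46) = Φ(1.536) ≈ 0.938

0.938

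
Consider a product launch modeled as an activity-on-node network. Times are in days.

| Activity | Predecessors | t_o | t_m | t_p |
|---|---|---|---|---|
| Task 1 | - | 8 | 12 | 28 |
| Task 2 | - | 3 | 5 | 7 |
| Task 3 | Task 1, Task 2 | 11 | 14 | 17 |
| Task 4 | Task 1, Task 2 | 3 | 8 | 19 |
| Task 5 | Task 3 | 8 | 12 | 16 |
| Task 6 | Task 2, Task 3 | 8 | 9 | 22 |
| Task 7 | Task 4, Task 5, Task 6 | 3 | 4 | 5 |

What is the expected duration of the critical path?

44 days

te_Task 1 = (8 + 4·12 + 28)/6 = 84/6 = 14
te_Task 2 = (3 + 4·5 + 7)/6 = 30/6 = 5
te_Task 3 = (11 + 4·14 + 17)/6 = 84/6 = 14
te_Task 4 = (3 + 4·8 + 19)/6 = 54/6 = 9
te_Task 5 = (8 + 4·12 + 16)/6 = 72/6 = 12
te_Task 6 = (8 + 4·9 + 22)/6 = 66/6 = 11
te_Task 7 = (3 + 4·4 + 5)/6 = 24/6 = 4

Forward pass:
ES_Task 1 = 0; EF_Task 1 = 14
ES_Task 2 = 0; EF_Task 2 = 5
ES_Task 3 = max(EF_Task 1=14, EF_Task 2=5) = 14; EF_Task 3 = 14+14 = 28
ES_Task 4 = max(EF_Task 1=14, EF_Task 2=5) = 14; EF_Task 4 = 14+9 = 23
ES_Task 5 = 28; EF_Task 5 = 28+12 = 40
ES_Task 6 = max(EF_Task 2=5, EF_Task 3=28) = 28; EF_Task 6 = 28+11 = 39
ES_Task 7 = max(EF_Task 4=23, EF_Task 5=40, EF_Task 6=39) = 40; EF_Task 7 = 40+4 = 44
Expected project duration μ = 44 days. Critical path: Task 1 → Task 3 → Task 5 → Task 7.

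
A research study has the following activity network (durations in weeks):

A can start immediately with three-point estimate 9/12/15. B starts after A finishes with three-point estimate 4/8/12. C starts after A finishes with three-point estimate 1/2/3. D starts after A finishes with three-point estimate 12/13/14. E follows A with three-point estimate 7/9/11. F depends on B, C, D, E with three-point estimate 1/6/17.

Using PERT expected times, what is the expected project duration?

te_A = (9 + 4·12 + 15)/6 = 72/6 = 12
te_B = (4 + 4·8 + 12)/6 = 48/6 = 8
te_C = (1 + 4·2 + 3)/6 = 12/6 = 2
te_D = (12 + 4·13 + 14)/6 = 78/6 = 13
te_E = (7 + 4·9 + 11)/6 = 54/6 = 9
te_F = (1 + 4·6 + 17)/6 = 42/6 = 7

Forward pass:
ES_A = 0; EF_A = 12
ES_B = 12; EF_B = 12+8 = 20
ES_C = 12; EF_C = 12+2 = 14
ES_D = 12; EF_D = 12+13 = 25
ES_E = 12; EF_E = 12+9 = 21
ES_F = max(EF_B=20, EF_C=14, EF_D=25, EF_E=21) = 25; EF_F = 25+7 = 32
Expected project duration μ = 32 weeks. Critical path: A → D → F.

32 weeks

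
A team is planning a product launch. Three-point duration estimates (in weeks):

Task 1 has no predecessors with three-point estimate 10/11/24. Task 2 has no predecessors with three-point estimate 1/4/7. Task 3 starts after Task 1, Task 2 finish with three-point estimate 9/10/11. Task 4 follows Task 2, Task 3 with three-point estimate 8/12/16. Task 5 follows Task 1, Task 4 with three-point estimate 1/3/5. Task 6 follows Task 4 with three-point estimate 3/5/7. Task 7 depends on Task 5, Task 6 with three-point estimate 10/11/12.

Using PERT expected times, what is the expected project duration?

51 weeks

te_Task 1 = (10 + 4·11 + 24)/6 = 78/6 = 13
te_Task 2 = (1 + 4·4 + 7)/6 = 24/6 = 4
te_Task 3 = (9 + 4·10 + 11)/6 = 60/6 = 10
te_Task 4 = (8 + 4·12 + 16)/6 = 72/6 = 12
te_Task 5 = (1 + 4·3 + 5)/6 = 18/6 = 3
te_Task 6 = (3 + 4·5 + 7)/6 = 30/6 = 5
te_Task 7 = (10 + 4·11 + 12)/6 = 66/6 = 11

Forward pass:
ES_Task 1 = 0; EF_Task 1 = 13
ES_Task 2 = 0; EF_Task 2 = 4
ES_Task 3 = max(EF_Task 1=13, EF_Task 2=4) = 13; EF_Task 3 = 13+10 = 23
ES_Task 4 = max(EF_Task 2=4, EF_Task 3=23) = 23; EF_Task 4 = 23+12 = 35
ES_Task 5 = max(EF_Task 1=13, EF_Task 4=35) = 35; EF_Task 5 = 35+3 = 38
ES_Task 6 = 35; EF_Task 6 = 35+5 = 40
ES_Task 7 = max(EF_Task 5=38, EF_Task 6=40) = 40; EF_Task 7 = 40+11 = 51
Expected project duration μ = 51 weeks. Critical path: Task 1 → Task 3 → Task 4 → Task 6 → Task 7.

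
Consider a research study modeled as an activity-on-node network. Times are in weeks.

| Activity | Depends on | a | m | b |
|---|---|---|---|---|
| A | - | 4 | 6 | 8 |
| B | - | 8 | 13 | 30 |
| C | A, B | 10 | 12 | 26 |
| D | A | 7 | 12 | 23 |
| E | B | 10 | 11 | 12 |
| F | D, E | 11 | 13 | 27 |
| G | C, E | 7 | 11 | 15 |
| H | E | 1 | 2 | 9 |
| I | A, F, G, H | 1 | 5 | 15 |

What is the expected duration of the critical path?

47 weeks

te_A = (4 + 4·6 + 8)/6 = 36/6 = 6
te_B = (8 + 4·13 + 30)/6 = 90/6 = 15
te_C = (10 + 4·12 + 26)/6 = 84/6 = 14
te_D = (7 + 4·12 + 23)/6 = 78/6 = 13
te_E = (10 + 4·11 + 12)/6 = 66/6 = 11
te_F = (11 + 4·13 + 27)/6 = 90/6 = 15
te_G = (7 + 4·11 + 15)/6 = 66/6 = 11
te_H = (1 + 4·2 + 9)/6 = 18/6 = 3
te_I = (1 + 4·5 + 15)/6 = 36/6 = 6

Forward pass:
ES_A = 0; EF_A = 6
ES_B = 0; EF_B = 15
ES_C = max(EF_A=6, EF_B=15) = 15; EF_C = 15+14 = 29
ES_D = 6; EF_D = 6+13 = 19
ES_E = 15; EF_E = 15+11 = 26
ES_F = max(EF_D=19, EF_E=26) = 26; EF_F = 26+15 = 41
ES_G = max(EF_C=29, EF_E=26) = 29; EF_G = 29+11 = 40
ES_H = 26; EF_H = 26+3 = 29
ES_I = max(EF_A=6, EF_F=41, EF_G=40, EF_H=29) = 41; EF_I = 41+6 = 47
Expected project duration μ = 47 weeks. Critical path: B → E → F → I.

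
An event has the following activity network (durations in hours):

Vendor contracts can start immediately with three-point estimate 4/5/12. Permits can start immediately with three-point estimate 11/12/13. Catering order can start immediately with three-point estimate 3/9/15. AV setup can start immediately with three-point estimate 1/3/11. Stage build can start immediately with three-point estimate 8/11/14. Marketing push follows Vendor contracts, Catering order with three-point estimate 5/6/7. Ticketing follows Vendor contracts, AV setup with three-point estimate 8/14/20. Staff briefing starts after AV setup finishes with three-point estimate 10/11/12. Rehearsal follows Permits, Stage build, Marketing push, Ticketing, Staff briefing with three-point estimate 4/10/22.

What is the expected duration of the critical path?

31 hours

te_Vendor contracts = (4 + 4·5 + 12)/6 = 36/6 = 6
te_Permits = (11 + 4·12 + 13)/6 = 72/6 = 12
te_Catering order = (3 + 4·9 + 15)/6 = 54/6 = 9
te_AV setup = (1 + 4·3 + 11)/6 = 24/6 = 4
te_Stage build = (8 + 4·11 + 14)/6 = 66/6 = 11
te_Marketing push = (5 + 4·6 + 7)/6 = 36/6 = 6
te_Ticketing = (8 + 4·14 + 20)/6 = 84/6 = 14
te_Staff briefing = (10 + 4·11 + 12)/6 = 66/6 = 11
te_Rehearsal = (4 + 4·10 + 22)/6 = 66/6 = 11

Forward pass:
ES_Vendor contracts = 0; EF_Vendor contracts = 6
ES_Permits = 0; EF_Permits = 12
ES_Catering order = 0; EF_Catering order = 9
ES_AV setup = 0; EF_AV setup = 4
ES_Stage build = 0; EF_Stage build = 11
ES_Marketing push = max(EF_Vendor contracts=6, EF_Catering order=9) = 9; EF_Marketing push = 9+6 = 15
ES_Ticketing = max(EF_Vendor contracts=6, EF_AV setup=4) = 6; EF_Ticketing = 6+14 = 20
ES_Staff briefing = 4; EF_Staff briefing = 4+11 = 15
ES_Rehearsal = max(EF_Permits=12, EF_Stage build=11, EF_Marketing push=15, EF_Ticketing=20, EF_Staff briefing=15) = 20; EF_Rehearsal = 20+11 = 31
Expected project duration μ = 31 hours. Critical path: Vendor contracts → Ticketing → Rehearsal.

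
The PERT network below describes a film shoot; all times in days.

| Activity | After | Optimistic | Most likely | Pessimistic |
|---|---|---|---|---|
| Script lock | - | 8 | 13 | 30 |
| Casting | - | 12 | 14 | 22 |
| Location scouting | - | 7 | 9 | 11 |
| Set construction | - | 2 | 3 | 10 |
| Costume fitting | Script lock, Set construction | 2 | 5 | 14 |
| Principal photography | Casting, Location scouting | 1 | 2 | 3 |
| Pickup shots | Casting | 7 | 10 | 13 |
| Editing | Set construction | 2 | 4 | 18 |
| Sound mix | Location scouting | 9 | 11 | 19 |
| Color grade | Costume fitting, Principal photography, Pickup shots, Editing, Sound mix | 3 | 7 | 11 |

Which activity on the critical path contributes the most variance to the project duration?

te_Script lock = (8 + 4·13 + 30)/6 = 90/6 = 15; σ²_Script lock = ((30−8)/6)² = 13.444
te_Casting = (12 + 4·14 + 22)/6 = 90/6 = 15; σ²_Casting = ((22−12)/6)² = 2.778
te_Location scouting = (7 + 4·9 + 11)/6 = 54/6 = 9; σ²_Location scouting = ((11−7)/6)² = 0.444
te_Set construction = (2 + 4·3 + 10)/6 = 24/6 = 4; σ²_Set construction = ((10−2)/6)² = 1.778
te_Costume fitting = (2 + 4·5 + 14)/6 = 36/6 = 6; σ²_Costume fitting = ((14−2)/6)² = 4.000
te_Principal photography = (1 + 4·2 + 3)/6 = 12/6 = 2; σ²_Principal photography = ((3−1)/6)² = 0.111
te_Pickup shots = (7 + 4·10 + 13)/6 = 60/6 = 10; σ²_Pickup shots = ((13−7)/6)² = 1.000
te_Editing = (2 + 4·4 + 18)/6 = 36/6 = 6; σ²_Editing = ((18−2)/6)² = 7.111
te_Sound mix = (9 + 4·11 + 19)/6 = 72/6 = 12; σ²_Sound mix = ((19−9)/6)² = 2.778
te_Color grade = (3 + 4·7 + 11)/6 = 42/6 = 7; σ²_Color grade = ((11−3)/6)² = 1.778

Forward pass:
ES_Script lock = 0; EF_Script lock = 15
ES_Casting = 0; EF_Casting = 15
ES_Location scouting = 0; EF_Location scouting = 9
ES_Set construction = 0; EF_Set construction = 4
ES_Costume fitting = max(EF_Script lock=15, EF_Set construction=4) = 15; EF_Costume fitting = 15+6 = 21
ES_Principal photography = max(EF_Casting=15, EF_Location scouting=9) = 15; EF_Principal photography = 15+2 = 17
ES_Pickup shots = 15; EF_Pickup shots = 15+10 = 25
ES_Editing = 4; EF_Editing = 4+6 = 10
ES_Sound mix = 9; EF_Sound mix = 9+12 = 21
ES_Color grade = max(EF_Costume fitting=21, EF_Principal photography=17, EF_Pickup shots=25, EF_Editing=10, EF_Sound mix=21) = 25; EF_Color grade = 25+7 = 32
Expected project duration μ = 32 days. Critical path: Casting → Pickup shots → Color grade.

Variances on critical path: σ²_Casting=2.778, σ²_Pickup shots=1.000, σ²_Color grade=1.778.
Largest is σ²_Casting = 2.778.

Casting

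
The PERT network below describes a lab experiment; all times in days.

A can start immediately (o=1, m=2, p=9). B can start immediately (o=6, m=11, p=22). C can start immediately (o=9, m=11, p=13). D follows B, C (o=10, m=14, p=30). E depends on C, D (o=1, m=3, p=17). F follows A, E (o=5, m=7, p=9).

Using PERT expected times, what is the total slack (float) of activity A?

te_A = (1 + 4·2 + 9)/6 = 18/6 = 3
te_B = (6 + 4·11 + 22)/6 = 72/6 = 12
te_C = (9 + 4·11 + 13)/6 = 66/6 = 11
te_D = (10 + 4·14 + 30)/6 = 96/6 = 16
te_E = (1 + 4·3 + 17)/6 = 30/6 = 5
te_F = (5 + 4·7 + 9)/6 = 42/6 = 7

Forward pass:
ES_A = 0; EF_A = 3
ES_B = 0; EF_B = 12
ES_C = 0; EF_C = 11
ES_D = max(EF_B=12, EF_C=11) = 12; EF_D = 12+16 = 28
ES_E = max(EF_C=11, EF_D=28) = 28; EF_E = 28+5 = 33
ES_F = max(EF_A=3, EF_E=33) = 33; EF_F = 33+7 = 40
Expected project duration μ = 40 days. Critical path: B → D → E → F.

Backward pass:
LF_F = 40; LS_F = 40−7 = 33
LF_E = LS_F = 33; LS_E = 33−5 = 28
LF_D = LS_E = 28; LS_D = 28−16 = 12
LF_C = min(LS_D=12, LS_E=28) = 12; LS_C = 12−11 = 1
LF_B = LS_D = 12; LS_B = 12−12 = 0
LF_A = LS_F = 33; LS_A = 33−3 = 30
Slack_A = LS_A − ES_A = 30 − 0 = 30

30 days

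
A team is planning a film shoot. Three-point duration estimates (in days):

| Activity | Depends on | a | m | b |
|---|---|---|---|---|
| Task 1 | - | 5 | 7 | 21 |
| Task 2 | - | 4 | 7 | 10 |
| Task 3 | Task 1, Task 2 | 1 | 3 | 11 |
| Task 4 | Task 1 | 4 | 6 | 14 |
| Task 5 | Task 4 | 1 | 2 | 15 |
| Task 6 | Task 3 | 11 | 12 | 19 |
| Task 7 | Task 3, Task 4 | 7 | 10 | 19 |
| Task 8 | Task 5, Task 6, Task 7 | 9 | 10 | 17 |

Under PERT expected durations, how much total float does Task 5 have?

te_Task 1 = (5 + 4·7 + 21)/6 = 54/6 = 9
te_Task 2 = (4 + 4·7 + 10)/6 = 42/6 = 7
te_Task 3 = (1 + 4·3 + 11)/6 = 24/6 = 4
te_Task 4 = (4 + 4·6 + 14)/6 = 42/6 = 7
te_Task 5 = (1 + 4·2 + 15)/6 = 24/6 = 4
te_Task 6 = (11 + 4·12 + 19)/6 = 78/6 = 13
te_Task 7 = (7 + 4·10 + 19)/6 = 66/6 = 11
te_Task 8 = (9 + 4·10 + 17)/6 = 66/6 = 11

Forward pass:
ES_Task 1 = 0; EF_Task 1 = 9
ES_Task 2 = 0; EF_Task 2 = 7
ES_Task 3 = max(EF_Task 1=9, EF_Task 2=7) = 9; EF_Task 3 = 9+4 = 13
ES_Task 4 = 9; EF_Task 4 = 9+7 = 16
ES_Task 5 = 16; EF_Task 5 = 16+4 = 20
ES_Task 6 = 13; EF_Task 6 = 13+13 = 26
ES_Task 7 = max(EF_Task 3=13, EF_Task 4=16) = 16; EF_Task 7 = 16+11 = 27
ES_Task 8 = max(EF_Task 5=20, EF_Task 6=26, EF_Task 7=27) = 27; EF_Task 8 = 27+11 = 38
Expected project duration μ = 38 days. Critical path: Task 1 → Task 4 → Task 7 → Task 8.

Backward pass:
LF_Task 8 = 38; LS_Task 8 = 38−11 = 27
LF_Task 7 = LS_Task 8 = 27; LS_Task 7 = 27−11 = 16
LF_Task 6 = LS_Task 8 = 27; LS_Task 6 = 27−13 = 14
LF_Task 5 = LS_Task 8 = 27; LS_Task 5 = 27−4 = 23
LF_Task 4 = min(LS_Task 5=23, LS_Task 7=16) = 16; LS_Task 4 = 16−7 = 9
LF_Task 3 = min(LS_Task 6=14, LS_Task 7=16) = 14; LS_Task 3 = 14−4 = 10
LF_Task 2 = LS_Task 3 = 10; LS_Task 2 = 10−7 = 3
LF_Task 1 = min(LS_Task 3=10, LS_Task 4=9) = 9; LS_Task 1 = 9−9 = 0
Slack_Task 5 = LS_Task 5 − ES_Task 5 = 23 − 16 = 7

7 days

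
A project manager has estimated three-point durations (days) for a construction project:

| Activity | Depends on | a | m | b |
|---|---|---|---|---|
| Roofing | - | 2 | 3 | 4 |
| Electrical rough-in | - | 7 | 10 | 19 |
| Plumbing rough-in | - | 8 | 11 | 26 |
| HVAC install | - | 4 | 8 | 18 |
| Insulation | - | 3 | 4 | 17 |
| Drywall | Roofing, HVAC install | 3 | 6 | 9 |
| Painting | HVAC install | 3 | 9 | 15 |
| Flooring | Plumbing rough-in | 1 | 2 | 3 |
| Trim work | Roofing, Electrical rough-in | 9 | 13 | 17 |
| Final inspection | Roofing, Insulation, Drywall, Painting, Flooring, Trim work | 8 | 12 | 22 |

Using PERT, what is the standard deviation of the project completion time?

3.35 days

te_Roofing = (2 + 4·3 + 4)/6 = 18/6 = 3; σ²_Roofing = ((4−2)/6)² = 0.111
te_Electrical rough-in = (7 + 4·10 + 19)/6 = 66/6 = 11; σ²_Electrical rough-in = ((19−7)/6)² = 4.000
te_Plumbing rough-in = (8 + 4·11 + 26)/6 = 78/6 = 13; σ²_Plumbing rough-in = ((26−8)/6)² = 9.000
te_HVAC install = (4 + 4·8 + 18)/6 = 54/6 = 9; σ²_HVAC install = ((18−4)/6)² = 5.444
te_Insulation = (3 + 4·4 + 17)/6 = 36/6 = 6; σ²_Insulation = ((17−3)/6)² = 5.444
te_Drywall = (3 + 4·6 + 9)/6 = 36/6 = 6; σ²_Drywall = ((9−3)/6)² = 1.000
te_Painting = (3 + 4·9 + 15)/6 = 54/6 = 9; σ²_Painting = ((15−3)/6)² = 4.000
te_Flooring = (1 + 4·2 + 3)/6 = 12/6 = 2; σ²_Flooring = ((3−1)/6)² = 0.111
te_Trim work = (9 + 4·13 + 17)/6 = 78/6 = 13; σ²_Trim work = ((17−9)/6)² = 1.778
te_Final inspection = (8 + 4·12 + 22)/6 = 78/6 = 13; σ²_Final inspection = ((22−8)/6)² = 5.444

Forward pass:
ES_Roofing = 0; EF_Roofing = 3
ES_Electrical rough-in = 0; EF_Electrical rough-in = 11
ES_Plumbing rough-in = 0; EF_Plumbing rough-in = 13
ES_HVAC install = 0; EF_HVAC install = 9
ES_Insulation = 0; EF_Insulation = 6
ES_Drywall = max(EF_Roofing=3, EF_HVAC install=9) = 9; EF_Drywall = 9+6 = 15
ES_Painting = 9; EF_Painting = 9+9 = 18
ES_Flooring = 13; EF_Flooring = 13+2 = 15
ES_Trim work = max(EF_Roofing=3, EF_Electrical rough-in=11) = 11; EF_Trim work = 11+13 = 24
ES_Final inspection = max(EF_Roofing=3, EF_Insulation=6, EF_Drywall=15, EF_Painting=18, EF_Flooring=15, EF_Trim work=24) = 24; EF_Final inspection = 24+13 = 37
Expected project duration μ = 37 days. Critical path: Electrical rough-in → Trim work → Final inspection.

Variance along critical path = 4.000 + 1.778 + 5.444 = 11.222
σ = √11.222 = 3.350 days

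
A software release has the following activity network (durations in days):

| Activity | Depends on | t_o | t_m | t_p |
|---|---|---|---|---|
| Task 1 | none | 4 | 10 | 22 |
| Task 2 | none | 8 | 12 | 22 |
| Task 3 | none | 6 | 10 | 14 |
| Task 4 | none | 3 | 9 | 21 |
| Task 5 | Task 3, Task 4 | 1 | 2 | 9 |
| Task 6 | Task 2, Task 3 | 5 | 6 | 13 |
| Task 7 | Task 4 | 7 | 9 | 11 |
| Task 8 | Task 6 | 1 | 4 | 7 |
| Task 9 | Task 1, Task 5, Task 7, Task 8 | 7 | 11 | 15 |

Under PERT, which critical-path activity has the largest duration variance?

Task 2

te_Task 1 = (4 + 4·10 + 22)/6 = 66/6 = 11; σ²_Task 1 = ((22−4)/6)² = 9.000
te_Task 2 = (8 + 4·12 + 22)/6 = 78/6 = 13; σ²_Task 2 = ((22−8)/6)² = 5.444
te_Task 3 = (6 + 4·10 + 14)/6 = 60/6 = 10; σ²_Task 3 = ((14−6)/6)² = 1.778
te_Task 4 = (3 + 4·9 + 21)/6 = 60/6 = 10; σ²_Task 4 = ((21−3)/6)² = 9.000
te_Task 5 = (1 + 4·2 + 9)/6 = 18/6 = 3; σ²_Task 5 = ((9−1)/6)² = 1.778
te_Task 6 = (5 + 4·6 + 13)/6 = 42/6 = 7; σ²_Task 6 = ((13−5)/6)² = 1.778
te_Task 7 = (7 + 4·9 + 11)/6 = 54/6 = 9; σ²_Task 7 = ((11−7)/6)² = 0.444
te_Task 8 = (1 + 4·4 + 7)/6 = 24/6 = 4; σ²_Task 8 = ((7−1)/6)² = 1.000
te_Task 9 = (7 + 4·11 + 15)/6 = 66/6 = 11; σ²_Task 9 = ((15−7)/6)² = 1.778

Forward pass:
ES_Task 1 = 0; EF_Task 1 = 11
ES_Task 2 = 0; EF_Task 2 = 13
ES_Task 3 = 0; EF_Task 3 = 10
ES_Task 4 = 0; EF_Task 4 = 10
ES_Task 5 = max(EF_Task 3=10, EF_Task 4=10) = 10; EF_Task 5 = 10+3 = 13
ES_Task 6 = max(EF_Task 2=13, EF_Task 3=10) = 13; EF_Task 6 = 13+7 = 20
ES_Task 7 = 10; EF_Task 7 = 10+9 = 19
ES_Task 8 = 20; EF_Task 8 = 20+4 = 24
ES_Task 9 = max(EF_Task 1=11, EF_Task 5=13, EF_Task 7=19, EF_Task 8=24) = 24; EF_Task 9 = 24+11 = 35
Expected project duration μ = 35 days. Critical path: Task 2 → Task 6 → Task 8 → Task 9.

Variances on critical path: σ²_Task 2=5.444, σ²_Task 6=1.778, σ²_Task 8=1.000, σ²_Task 9=1.778.
Largest is σ²_Task 2 = 5.444.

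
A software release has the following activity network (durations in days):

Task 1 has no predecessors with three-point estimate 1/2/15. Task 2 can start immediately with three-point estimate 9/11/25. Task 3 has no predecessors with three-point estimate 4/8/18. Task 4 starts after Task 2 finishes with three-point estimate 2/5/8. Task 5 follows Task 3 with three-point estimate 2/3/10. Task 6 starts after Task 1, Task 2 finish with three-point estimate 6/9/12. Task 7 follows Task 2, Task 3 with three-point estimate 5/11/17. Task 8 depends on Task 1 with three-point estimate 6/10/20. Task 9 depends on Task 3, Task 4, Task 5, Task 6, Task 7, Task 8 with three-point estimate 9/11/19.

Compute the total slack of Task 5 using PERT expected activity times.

11 days

te_Task 1 = (1 + 4·2 + 15)/6 = 24/6 = 4
te_Task 2 = (9 + 4·11 + 25)/6 = 78/6 = 13
te_Task 3 = (4 + 4·8 + 18)/6 = 54/6 = 9
te_Task 4 = (2 + 4·5 + 8)/6 = 30/6 = 5
te_Task 5 = (2 + 4·3 + 10)/6 = 24/6 = 4
te_Task 6 = (6 + 4·9 + 12)/6 = 54/6 = 9
te_Task 7 = (5 + 4·11 + 17)/6 = 66/6 = 11
te_Task 8 = (6 + 4·10 + 20)/6 = 66/6 = 11
te_Task 9 = (9 + 4·11 + 19)/6 = 72/6 = 12

Forward pass:
ES_Task 1 = 0; EF_Task 1 = 4
ES_Task 2 = 0; EF_Task 2 = 13
ES_Task 3 = 0; EF_Task 3 = 9
ES_Task 4 = 13; EF_Task 4 = 13+5 = 18
ES_Task 5 = 9; EF_Task 5 = 9+4 = 13
ES_Task 6 = max(EF_Task 1=4, EF_Task 2=13) = 13; EF_Task 6 = 13+9 = 22
ES_Task 7 = max(EF_Task 2=13, EF_Task 3=9) = 13; EF_Task 7 = 13+11 = 24
ES_Task 8 = 4; EF_Task 8 = 4+11 = 15
ES_Task 9 = max(EF_Task 3=9, EF_Task 4=18, EF_Task 5=13, EF_Task 6=22, EF_Task 7=24, EF_Task 8=15) = 24; EF_Task 9 = 24+12 = 36
Expected project duration μ = 36 days. Critical path: Task 2 → Task 7 → Task 9.

Backward pass:
LF_Task 9 = 36; LS_Task 9 = 36−12 = 24
LF_Task 8 = LS_Task 9 = 24; LS_Task 8 = 24−11 = 13
LF_Task 7 = LS_Task 9 = 24; LS_Task 7 = 24−11 = 13
LF_Task 6 = LS_Task 9 = 24; LS_Task 6 = 24−9 = 15
LF_Task 5 = LS_Task 9 = 24; LS_Task 5 = 24−4 = 20
LF_Task 4 = LS_Task 9 = 24; LS_Task 4 = 24−5 = 19
LF_Task 3 = min(LS_Task 5=20, LS_Task 7=13, LS_Task 9=24) = 13; LS_Task 3 = 13−9 = 4
LF_Task 2 = min(LS_Task 4=19, LS_Task 6=15, LS_Task 7=13) = 13; LS_Task 2 = 13−13 = 0
LF_Task 1 = min(LS_Task 6=15, LS_Task 8=13) = 13; LS_Task 1 = 13−4 = 9
Slack_Task 5 = LS_Task 5 − ES_Task 5 = 20 − 9 = 11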